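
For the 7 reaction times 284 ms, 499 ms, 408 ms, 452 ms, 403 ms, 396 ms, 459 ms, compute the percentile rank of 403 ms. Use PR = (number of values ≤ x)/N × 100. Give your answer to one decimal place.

42.9

N = 7.
Strictly below 403: 2. Equal to 403: 1.
PR = 3/7 × 100 = 42.9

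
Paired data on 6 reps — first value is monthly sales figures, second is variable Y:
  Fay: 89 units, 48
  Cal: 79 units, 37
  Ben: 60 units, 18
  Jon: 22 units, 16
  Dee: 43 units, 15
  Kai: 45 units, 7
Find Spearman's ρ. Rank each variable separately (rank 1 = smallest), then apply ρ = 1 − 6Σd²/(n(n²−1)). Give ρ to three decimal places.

0.771

Ranks of variable 1: 6, 5, 4, 1, 2, 3
Ranks of variable 2: 6, 5, 4, 3, 2, 1
d = r₁ − r₂: 0, 0, 0, -2, 0, 2
d²: 0, 0, 0, 4, 0, 4; Σd² = 8
ρ = 1 − 6·8/(6·35) = 1 − 48/210 = 0.771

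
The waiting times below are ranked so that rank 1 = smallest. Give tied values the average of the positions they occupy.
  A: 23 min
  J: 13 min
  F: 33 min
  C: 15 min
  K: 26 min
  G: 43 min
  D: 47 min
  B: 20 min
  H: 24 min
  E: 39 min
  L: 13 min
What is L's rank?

1.5

Sorted (ascending): 13, 13, 15, 20, 23, 24, 26, 33, 39, 43, 47
The 2 values of 13 occupy positions 1–2 → average rank (1+2)/2 = 1.5.
L has value 13 min → rank 1.5.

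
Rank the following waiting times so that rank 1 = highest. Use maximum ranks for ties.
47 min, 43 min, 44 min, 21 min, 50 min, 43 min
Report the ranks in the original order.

2, 5, 3, 6, 1, 5

Sorted (descending): 50, 47, 44, 43, 43, 21
The 2 values of 43 occupy positions 4–5 → each gets rank 5.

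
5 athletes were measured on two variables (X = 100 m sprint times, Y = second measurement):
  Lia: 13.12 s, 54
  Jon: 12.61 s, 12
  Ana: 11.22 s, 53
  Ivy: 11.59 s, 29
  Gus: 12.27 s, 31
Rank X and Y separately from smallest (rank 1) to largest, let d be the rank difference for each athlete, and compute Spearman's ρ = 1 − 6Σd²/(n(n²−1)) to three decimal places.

0.100

Ranks of variable 1: 5, 4, 1, 2, 3
Ranks of variable 2: 5, 1, 4, 2, 3
d = r₁ − r₂: 0, 3, -3, 0, 0
d²: 0, 9, 9, 0, 0; Σd² = 18
ρ = 1 − 6·18/(5·24) = 1 − 108/120 = 0.100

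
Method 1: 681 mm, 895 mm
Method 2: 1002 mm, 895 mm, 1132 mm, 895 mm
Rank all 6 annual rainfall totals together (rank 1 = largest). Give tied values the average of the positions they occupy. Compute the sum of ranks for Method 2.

Sorted (descending): 1132, 1002, 895, 895, 895, 681
The 3 values of 895 occupy positions 3–5 → average rank 4.
Method 2 values → pooled ranks: 1002→2, 895→4, 1132→1, 895→4
Rank sum = 2 + 4 + 1 + 4 = 11

11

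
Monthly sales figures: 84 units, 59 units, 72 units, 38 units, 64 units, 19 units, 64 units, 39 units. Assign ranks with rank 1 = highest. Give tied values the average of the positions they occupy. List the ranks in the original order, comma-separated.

Sorted (descending): 84, 72, 64, 64, 59, 39, 38, 19
The 2 values of 64 occupy positions 3–4 → average rank (3+4)/2 = 3.5.

1, 5, 2, 7, 3.5, 8, 3.5, 6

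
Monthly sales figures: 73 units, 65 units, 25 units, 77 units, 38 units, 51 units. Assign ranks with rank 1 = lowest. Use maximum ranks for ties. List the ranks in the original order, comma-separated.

Sorted (ascending): 25, 38, 51, 65, 73, 77
No ties — each value takes its position as its rank.

5, 4, 1, 6, 2, 3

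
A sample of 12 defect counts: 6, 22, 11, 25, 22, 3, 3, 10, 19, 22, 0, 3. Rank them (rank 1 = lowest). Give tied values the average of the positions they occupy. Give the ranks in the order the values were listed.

Sorted (ascending): 0, 3, 3, 3, 6, 10, 11, 19, 22, 22, 22, 25
The 3 values of 3 occupy positions 2–4 → average rank 3.
The 3 values of 22 occupy positions 9–11 → average rank 10.

5, 10, 7, 12, 10, 3, 3, 6, 8, 10, 1, 3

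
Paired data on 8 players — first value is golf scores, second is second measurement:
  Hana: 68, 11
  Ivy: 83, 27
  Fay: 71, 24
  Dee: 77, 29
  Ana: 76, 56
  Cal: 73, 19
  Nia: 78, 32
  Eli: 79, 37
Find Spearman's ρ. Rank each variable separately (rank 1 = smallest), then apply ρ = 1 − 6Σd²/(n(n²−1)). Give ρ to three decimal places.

Ranks of variable 1: 1, 8, 2, 5, 4, 3, 6, 7
Ranks of variable 2: 1, 4, 3, 5, 8, 2, 6, 7
d = r₁ − r₂: 0, 4, -1, 0, -4, 1, 0, 0
d²: 0, 16, 1, 0, 16, 1, 0, 0; Σd² = 34
ρ = 1 − 6·34/(8·63) = 1 − 204/504 = 0.595

0.595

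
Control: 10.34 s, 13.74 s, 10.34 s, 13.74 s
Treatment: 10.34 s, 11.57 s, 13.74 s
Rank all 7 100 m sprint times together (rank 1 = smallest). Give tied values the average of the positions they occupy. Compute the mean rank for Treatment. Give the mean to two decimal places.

4.00

Sorted (ascending): 10.34, 10.34, 10.34, 11.57, 13.74, 13.74, 13.74
The 3 values of 10.34 occupy positions 1–3 → average rank 2.
The 3 values of 13.74 occupy positions 5–7 → average rank 6.
Treatment values → pooled ranks: 10.34→2, 11.57→4, 13.74→6
Mean rank = (2 + 4 + 6) / 3 = 4.00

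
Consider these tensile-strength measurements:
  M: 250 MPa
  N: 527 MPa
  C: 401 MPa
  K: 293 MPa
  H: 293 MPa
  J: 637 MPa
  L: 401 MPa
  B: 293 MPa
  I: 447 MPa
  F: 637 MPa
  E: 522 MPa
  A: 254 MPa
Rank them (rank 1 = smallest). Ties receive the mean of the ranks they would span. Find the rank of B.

4

Sorted (ascending): 250, 254, 293, 293, 293, 401, 401, 447, 522, 527, 637, 637
The 3 values of 293 occupy positions 3–5 → average rank 4.
The 2 values of 401 occupy positions 6–7 → average rank (6+7)/2 = 6.5.
The 2 values of 637 occupy positions 11–12 → average rank (11+12)/2 = 11.5.
B has value 293 MPa → rank 4.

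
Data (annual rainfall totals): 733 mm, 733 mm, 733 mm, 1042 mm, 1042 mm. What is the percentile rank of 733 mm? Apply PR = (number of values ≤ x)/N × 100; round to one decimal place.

60.0

N = 5.
Strictly below 733: 0. Equal to 733: 3.
PR = 3/5 × 100 = 60.0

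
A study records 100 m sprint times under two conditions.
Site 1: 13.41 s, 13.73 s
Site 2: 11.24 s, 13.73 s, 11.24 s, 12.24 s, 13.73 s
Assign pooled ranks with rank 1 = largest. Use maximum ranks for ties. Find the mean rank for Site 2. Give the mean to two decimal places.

Sorted (descending): 13.73, 13.73, 13.73, 13.41, 12.24, 11.24, 11.24
The 3 values of 13.73 occupy positions 1–3 → each gets rank 3.
The 2 values of 11.24 occupy positions 6–7 → each gets rank 7.
Site 2 values → pooled ranks: 11.24→7, 13.73→3, 11.24→7, 12.24→5, 13.73→3
Mean rank = (7 + 3 + 7 + 5 + 3) / 5 = 5.00

5.00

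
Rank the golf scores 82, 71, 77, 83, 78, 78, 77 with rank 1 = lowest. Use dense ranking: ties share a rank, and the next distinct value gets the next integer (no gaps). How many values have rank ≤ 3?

5

Sorted (ascending): 71, 77, 77, 78, 78, 82, 83
The 2 values of 77 share dense rank 2.
The 2 values of 78 share dense rank 3.
Remaining distinct values take the next consecutive integers.
Ranks ≤ 3: {1, 2, 2, 3, 3} → 5 values.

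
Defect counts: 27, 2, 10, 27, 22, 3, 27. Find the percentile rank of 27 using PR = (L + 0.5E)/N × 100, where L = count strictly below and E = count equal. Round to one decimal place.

78.6

N = 7.
Strictly below 27: 4. Equal to 27: 3.
PR = (4 + 0.5·3)/7 × 100 = 78.6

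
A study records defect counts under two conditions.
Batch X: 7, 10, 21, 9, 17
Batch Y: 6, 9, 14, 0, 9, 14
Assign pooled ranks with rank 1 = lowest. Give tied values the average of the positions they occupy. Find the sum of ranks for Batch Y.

30

Sorted (ascending): 0, 6, 7, 9, 9, 9, 10, 14, 14, 17, 21
The 3 values of 9 occupy positions 4–6 → average rank 5.
The 2 values of 14 occupy positions 8–9 → average rank (8+9)/2 = 8.5.
Batch Y values → pooled ranks: 6→2, 9→5, 14→8.5, 0→1, 9→5, 14→8.5
Rank sum = 2 + 5 + 8.5 + 1 + 5 + 8.5 = 30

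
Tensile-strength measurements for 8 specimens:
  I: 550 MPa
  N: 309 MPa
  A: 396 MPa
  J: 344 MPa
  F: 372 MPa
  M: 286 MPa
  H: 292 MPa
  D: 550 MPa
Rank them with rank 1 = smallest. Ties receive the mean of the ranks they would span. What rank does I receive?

7.5

Sorted (ascending): 286, 292, 309, 344, 372, 396, 550, 550
The 2 values of 550 occupy positions 7–8 → average rank (7+8)/2 = 7.5.
I has value 550 MPa → rank 7.5.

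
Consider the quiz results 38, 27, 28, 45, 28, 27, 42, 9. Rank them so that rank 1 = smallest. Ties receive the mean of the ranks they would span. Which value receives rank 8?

45

Sorted (ascending): 9, 27, 27, 28, 28, 38, 42, 45
The 2 values of 27 occupy positions 2–3 → average rank (2+3)/2 = 2.5.
The 2 values of 28 occupy positions 4–5 → average rank (4+5)/2 = 4.5.
Rank 8 → value 45.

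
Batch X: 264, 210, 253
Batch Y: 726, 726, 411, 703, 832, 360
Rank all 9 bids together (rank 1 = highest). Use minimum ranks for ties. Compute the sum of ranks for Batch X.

24

Sorted (descending): 832, 726, 726, 703, 411, 360, 264, 253, 210
The 2 values of 726 occupy positions 2–3 → each gets rank 2.
Batch X values → pooled ranks: 264→7, 210→9, 253→8
Rank sum = 7 + 9 + 8 = 24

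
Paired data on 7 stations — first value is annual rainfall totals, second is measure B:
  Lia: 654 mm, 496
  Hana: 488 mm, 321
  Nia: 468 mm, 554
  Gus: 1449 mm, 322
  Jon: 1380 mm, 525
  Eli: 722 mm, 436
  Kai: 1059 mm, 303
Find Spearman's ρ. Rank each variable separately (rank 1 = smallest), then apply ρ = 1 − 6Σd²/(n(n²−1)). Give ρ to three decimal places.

-0.286

Ranks of variable 1: 3, 2, 1, 7, 6, 4, 5
Ranks of variable 2: 5, 2, 7, 3, 6, 4, 1
d = r₁ − r₂: -2, 0, -6, 4, 0, 0, 4
d²: 4, 0, 36, 16, 0, 0, 16; Σd² = 72
ρ = 1 − 6·72/(7·48) = 1 − 432/336 = -0.286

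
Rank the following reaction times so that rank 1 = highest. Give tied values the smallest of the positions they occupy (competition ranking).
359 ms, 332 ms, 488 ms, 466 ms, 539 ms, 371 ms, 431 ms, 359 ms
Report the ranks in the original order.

6, 8, 2, 3, 1, 5, 4, 6

Sorted (descending): 539, 488, 466, 431, 371, 359, 359, 332
The 2 values of 359 occupy positions 6–7 → each gets rank 6.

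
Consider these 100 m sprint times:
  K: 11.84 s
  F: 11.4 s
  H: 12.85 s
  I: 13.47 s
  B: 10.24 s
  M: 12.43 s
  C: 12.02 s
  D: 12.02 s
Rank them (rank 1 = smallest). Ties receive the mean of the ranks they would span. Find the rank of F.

2

Sorted (ascending): 10.24, 11.4, 11.84, 12.02, 12.02, 12.43, 12.85, 13.47
The 2 values of 12.02 occupy positions 4–5 → average rank (4+5)/2 = 4.5.
F has value 11.4 s → rank 2.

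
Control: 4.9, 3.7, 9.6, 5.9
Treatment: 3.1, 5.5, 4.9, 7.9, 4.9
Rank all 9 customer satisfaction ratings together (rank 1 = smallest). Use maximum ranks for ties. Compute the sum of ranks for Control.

Sorted (ascending): 3.1, 3.7, 4.9, 4.9, 4.9, 5.5, 5.9, 7.9, 9.6
The 3 values of 4.9 occupy positions 3–5 → each gets rank 5.
Control values → pooled ranks: 4.9→5, 3.7→2, 9.6→9, 5.9→7
Rank sum = 5 + 2 + 9 + 7 = 23

23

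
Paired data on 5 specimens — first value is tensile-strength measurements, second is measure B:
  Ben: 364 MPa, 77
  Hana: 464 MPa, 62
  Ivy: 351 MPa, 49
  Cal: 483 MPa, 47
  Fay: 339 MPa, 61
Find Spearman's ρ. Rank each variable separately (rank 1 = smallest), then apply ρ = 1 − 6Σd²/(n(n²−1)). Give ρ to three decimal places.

Ranks of variable 1: 3, 4, 2, 5, 1
Ranks of variable 2: 5, 4, 2, 1, 3
d = r₁ − r₂: -2, 0, 0, 4, -2
d²: 4, 0, 0, 16, 4; Σd² = 24
ρ = 1 − 6·24/(5·24) = 1 − 144/120 = -0.200

-0.200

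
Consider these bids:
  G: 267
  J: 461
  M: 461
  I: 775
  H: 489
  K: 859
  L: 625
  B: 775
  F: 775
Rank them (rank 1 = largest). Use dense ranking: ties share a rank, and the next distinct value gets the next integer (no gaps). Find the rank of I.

Sorted (descending): 859, 775, 775, 775, 625, 489, 461, 461, 267
The 3 values of 775 share dense rank 2.
The 2 values of 461 share dense rank 5.
Remaining distinct values take the next consecutive integers.
I has value 775 → rank 2.

2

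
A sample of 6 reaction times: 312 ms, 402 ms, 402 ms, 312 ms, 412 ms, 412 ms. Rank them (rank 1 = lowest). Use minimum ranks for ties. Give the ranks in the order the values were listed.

Sorted (ascending): 312, 312, 402, 402, 412, 412
The 2 values of 312 occupy positions 1–2 → each gets rank 1.
The 2 values of 402 occupy positions 3–4 → each gets rank 3.
The 2 values of 412 occupy positions 5–6 → each gets rank 5.

1, 3, 3, 1, 5, 5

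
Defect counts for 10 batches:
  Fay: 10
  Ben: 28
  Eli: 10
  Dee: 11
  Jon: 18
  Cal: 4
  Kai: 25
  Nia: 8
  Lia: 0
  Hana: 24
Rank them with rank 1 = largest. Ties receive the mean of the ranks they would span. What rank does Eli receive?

Sorted (descending): 28, 25, 24, 18, 11, 10, 10, 8, 4, 0
The 2 values of 10 occupy positions 6–7 → average rank (6+7)/2 = 6.5.
Eli has value 10 → rank 6.5.

6.5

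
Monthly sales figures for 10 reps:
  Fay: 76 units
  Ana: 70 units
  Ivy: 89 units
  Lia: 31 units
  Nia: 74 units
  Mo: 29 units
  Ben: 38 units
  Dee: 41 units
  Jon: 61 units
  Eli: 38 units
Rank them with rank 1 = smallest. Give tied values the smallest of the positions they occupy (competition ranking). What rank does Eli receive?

3

Sorted (ascending): 29, 31, 38, 38, 41, 61, 70, 74, 76, 89
The 2 values of 38 occupy positions 3–4 → each gets rank 3.
Eli has value 38 units → rank 3.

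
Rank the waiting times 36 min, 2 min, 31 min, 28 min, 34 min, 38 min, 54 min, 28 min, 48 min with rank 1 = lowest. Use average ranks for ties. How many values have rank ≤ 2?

1

Sorted (ascending): 2, 28, 28, 31, 34, 36, 38, 48, 54
The 2 values of 28 occupy positions 2–3 → average rank (2+3)/2 = 2.5.
Ranks ≤ 2: {1} → 1 value.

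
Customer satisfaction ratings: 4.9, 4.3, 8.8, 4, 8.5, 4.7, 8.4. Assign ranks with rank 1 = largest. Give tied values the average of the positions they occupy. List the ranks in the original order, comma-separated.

4, 6, 1, 7, 2, 5, 3

Sorted (descending): 8.8, 8.5, 8.4, 4.9, 4.7, 4.3, 4
No ties — each value takes its position as its rank.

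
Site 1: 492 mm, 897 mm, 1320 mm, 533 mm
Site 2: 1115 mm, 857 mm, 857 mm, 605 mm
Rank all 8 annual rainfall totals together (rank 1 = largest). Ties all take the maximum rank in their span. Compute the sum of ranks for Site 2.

18

Sorted (descending): 1320, 1115, 897, 857, 857, 605, 533, 492
The 2 values of 857 occupy positions 4–5 → each gets rank 5.
Site 2 values → pooled ranks: 1115→2, 857→5, 857→5, 605→6
Rank sum = 2 + 5 + 5 + 6 = 18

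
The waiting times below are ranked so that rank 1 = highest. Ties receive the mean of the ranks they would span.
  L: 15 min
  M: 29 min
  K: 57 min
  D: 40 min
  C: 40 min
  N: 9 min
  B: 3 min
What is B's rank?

Sorted (descending): 57, 40, 40, 29, 15, 9, 3
The 2 values of 40 occupy positions 2–3 → average rank (2+3)/2 = 2.5.
B has value 3 min → rank 7.

7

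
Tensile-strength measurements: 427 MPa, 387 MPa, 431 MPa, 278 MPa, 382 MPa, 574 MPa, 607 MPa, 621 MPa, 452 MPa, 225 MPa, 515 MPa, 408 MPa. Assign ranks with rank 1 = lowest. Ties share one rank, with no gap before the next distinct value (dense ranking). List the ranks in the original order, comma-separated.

6, 4, 7, 2, 3, 10, 11, 12, 8, 1, 9, 5

Sorted (ascending): 225, 278, 382, 387, 408, 427, 431, 452, 515, 574, 607, 621
No ties — each value takes its position as its rank.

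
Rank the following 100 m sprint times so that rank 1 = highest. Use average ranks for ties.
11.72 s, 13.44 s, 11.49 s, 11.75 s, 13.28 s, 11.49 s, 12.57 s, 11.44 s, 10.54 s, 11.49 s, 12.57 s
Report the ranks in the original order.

Sorted (descending): 13.44, 13.28, 12.57, 12.57, 11.75, 11.72, 11.49, 11.49, 11.49, 11.44, 10.54
The 2 values of 12.57 occupy positions 3–4 → average rank (3+4)/2 = 3.5.
The 3 values of 11.49 occupy positions 7–9 → average rank 8.

6, 1, 8, 5, 2, 8, 3.5, 10, 11, 8, 3.5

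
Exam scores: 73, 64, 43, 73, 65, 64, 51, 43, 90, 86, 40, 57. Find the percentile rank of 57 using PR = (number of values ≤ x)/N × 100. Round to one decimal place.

N = 12.
Strictly below 57: 4. Equal to 57: 1.
PR = 5/12 × 100 = 41.7

41.7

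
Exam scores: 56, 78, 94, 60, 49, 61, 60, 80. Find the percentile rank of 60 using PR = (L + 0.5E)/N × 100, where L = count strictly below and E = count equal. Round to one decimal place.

37.5

N = 8.
Strictly below 60: 2. Equal to 60: 2.
PR = (2 + 0.5·2)/8 × 100 = 37.5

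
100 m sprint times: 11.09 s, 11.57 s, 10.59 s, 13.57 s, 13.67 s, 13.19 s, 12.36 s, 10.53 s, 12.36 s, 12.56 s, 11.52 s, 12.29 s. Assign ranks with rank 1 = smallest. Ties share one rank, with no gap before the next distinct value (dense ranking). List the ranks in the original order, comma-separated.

Sorted (ascending): 10.53, 10.59, 11.09, 11.52, 11.57, 12.29, 12.36, 12.36, 12.56, 13.19, 13.57, 13.67
The 2 values of 12.36 share dense rank 7.
Remaining distinct values take the next consecutive integers.

3, 5, 2, 10, 11, 9, 7, 1, 7, 8, 4, 6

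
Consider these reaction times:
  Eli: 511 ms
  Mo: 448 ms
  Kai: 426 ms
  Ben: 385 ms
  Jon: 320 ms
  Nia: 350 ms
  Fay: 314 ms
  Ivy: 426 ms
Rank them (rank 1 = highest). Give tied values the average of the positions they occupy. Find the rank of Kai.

Sorted (descending): 511, 448, 426, 426, 385, 350, 320, 314
The 2 values of 426 occupy positions 3–4 → average rank (3+4)/2 = 3.5.
Kai has value 426 ms → rank 3.5.

3.5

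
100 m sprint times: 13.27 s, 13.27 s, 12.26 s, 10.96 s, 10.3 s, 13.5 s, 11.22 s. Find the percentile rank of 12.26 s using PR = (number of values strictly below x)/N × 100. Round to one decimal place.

42.9

N = 7.
Strictly below 12.26: 3. Equal to 12.26: 1.
PR = 3/7 × 100 = 42.9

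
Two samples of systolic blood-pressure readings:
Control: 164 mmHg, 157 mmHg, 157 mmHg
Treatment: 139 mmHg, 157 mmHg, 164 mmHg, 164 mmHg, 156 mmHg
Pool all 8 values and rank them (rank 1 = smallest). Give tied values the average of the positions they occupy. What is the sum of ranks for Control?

Sorted (ascending): 139, 156, 157, 157, 157, 164, 164, 164
The 3 values of 157 occupy positions 3–5 → average rank 4.
The 3 values of 164 occupy positions 6–8 → average rank 7.
Control values → pooled ranks: 164→7, 157→4, 157→4
Rank sum = 7 + 4 + 4 = 15

15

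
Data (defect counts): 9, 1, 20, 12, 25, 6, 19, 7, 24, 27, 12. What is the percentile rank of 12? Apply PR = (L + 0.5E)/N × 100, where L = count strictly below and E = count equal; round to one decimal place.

N = 11.
Strictly below 12: 4. Equal to 12: 2.
PR = (4 + 0.5·2)/11 × 100 = 45.5

45.5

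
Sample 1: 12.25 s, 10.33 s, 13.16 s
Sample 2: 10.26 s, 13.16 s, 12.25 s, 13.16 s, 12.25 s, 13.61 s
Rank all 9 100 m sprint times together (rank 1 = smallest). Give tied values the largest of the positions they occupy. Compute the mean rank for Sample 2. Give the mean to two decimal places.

Sorted (ascending): 10.26, 10.33, 12.25, 12.25, 12.25, 13.16, 13.16, 13.16, 13.61
The 3 values of 12.25 occupy positions 3–5 → each gets rank 5.
The 3 values of 13.16 occupy positions 6–8 → each gets rank 8.
Sample 2 values → pooled ranks: 10.26→1, 13.16→8, 12.25→5, 13.16→8, 12.25→5, 13.61→9
Mean rank = (1 + 8 + 5 + 8 + 5 + 9) / 6 = 6.00

6.00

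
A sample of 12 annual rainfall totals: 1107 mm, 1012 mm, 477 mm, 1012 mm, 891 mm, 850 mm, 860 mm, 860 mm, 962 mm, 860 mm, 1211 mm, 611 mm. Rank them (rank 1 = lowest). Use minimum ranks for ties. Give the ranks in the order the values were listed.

11, 9, 1, 9, 7, 3, 4, 4, 8, 4, 12, 2

Sorted (ascending): 477, 611, 850, 860, 860, 860, 891, 962, 1012, 1012, 1107, 1211
The 3 values of 860 occupy positions 4–6 → each gets rank 4.
The 2 values of 1012 occupy positions 9–10 → each gets rank 9.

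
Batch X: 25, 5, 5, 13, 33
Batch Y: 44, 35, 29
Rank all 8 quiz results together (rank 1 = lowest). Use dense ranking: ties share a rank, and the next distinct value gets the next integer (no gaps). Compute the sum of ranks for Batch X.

12

Sorted (ascending): 5, 5, 13, 25, 29, 33, 35, 44
The 2 values of 5 share dense rank 1.
Remaining distinct values take the next consecutive integers.
Batch X values → pooled ranks: 25→3, 5→1, 5→1, 13→2, 33→5
Rank sum = 3 + 1 + 1 + 2 + 5 = 12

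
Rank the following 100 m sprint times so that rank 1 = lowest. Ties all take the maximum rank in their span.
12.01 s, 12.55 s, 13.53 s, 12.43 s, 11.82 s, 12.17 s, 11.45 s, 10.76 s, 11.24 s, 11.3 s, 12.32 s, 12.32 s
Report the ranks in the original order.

6, 11, 12, 10, 5, 7, 4, 1, 2, 3, 9, 9

Sorted (ascending): 10.76, 11.24, 11.3, 11.45, 11.82, 12.01, 12.17, 12.32, 12.32, 12.43, 12.55, 13.53
The 2 values of 12.32 occupy positions 8–9 → each gets rank 9.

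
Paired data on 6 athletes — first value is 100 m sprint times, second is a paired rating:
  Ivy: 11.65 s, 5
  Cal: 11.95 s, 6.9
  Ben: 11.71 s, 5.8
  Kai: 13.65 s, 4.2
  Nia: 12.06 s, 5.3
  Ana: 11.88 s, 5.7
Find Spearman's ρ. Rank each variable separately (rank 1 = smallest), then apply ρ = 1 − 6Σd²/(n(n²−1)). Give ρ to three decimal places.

-0.257

Ranks of variable 1: 1, 4, 2, 6, 5, 3
Ranks of variable 2: 2, 6, 5, 1, 3, 4
d = r₁ − r₂: -1, -2, -3, 5, 2, -1
d²: 1, 4, 9, 25, 4, 1; Σd² = 44
ρ = 1 − 6·44/(6·35) = 1 − 264/210 = -0.257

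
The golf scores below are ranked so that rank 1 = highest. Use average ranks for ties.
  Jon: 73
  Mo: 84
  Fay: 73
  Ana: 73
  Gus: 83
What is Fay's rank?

Sorted (descending): 84, 83, 73, 73, 73
The 3 values of 73 occupy positions 3–5 → average rank 4.
Fay has value 73 → rank 4.

4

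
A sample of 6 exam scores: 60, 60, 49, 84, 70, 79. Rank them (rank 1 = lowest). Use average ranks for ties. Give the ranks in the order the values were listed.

Sorted (ascending): 49, 60, 60, 70, 79, 84
The 2 values of 60 occupy positions 2–3 → average rank (2+3)/2 = 2.5.

2.5, 2.5, 1, 6, 4, 5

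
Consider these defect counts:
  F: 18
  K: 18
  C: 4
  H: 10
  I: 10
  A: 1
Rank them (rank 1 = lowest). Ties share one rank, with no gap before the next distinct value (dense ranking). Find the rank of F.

4

Sorted (ascending): 1, 4, 10, 10, 18, 18
The 2 values of 10 share dense rank 3.
The 2 values of 18 share dense rank 4.
Remaining distinct values take the next consecutive integers.
F has value 18 → rank 4.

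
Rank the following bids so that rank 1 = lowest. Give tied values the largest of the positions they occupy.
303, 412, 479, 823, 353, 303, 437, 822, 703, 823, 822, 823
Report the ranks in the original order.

2, 4, 6, 12, 3, 2, 5, 9, 7, 12, 9, 12

Sorted (ascending): 303, 303, 353, 412, 437, 479, 703, 822, 822, 823, 823, 823
The 2 values of 303 occupy positions 1–2 → each gets rank 2.
The 2 values of 822 occupy positions 8–9 → each gets rank 9.
The 3 values of 823 occupy positions 10–12 → each gets rank 12.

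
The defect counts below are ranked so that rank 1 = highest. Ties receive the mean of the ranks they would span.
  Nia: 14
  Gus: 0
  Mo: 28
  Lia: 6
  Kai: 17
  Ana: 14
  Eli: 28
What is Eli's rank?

1.5

Sorted (descending): 28, 28, 17, 14, 14, 6, 0
The 2 values of 28 occupy positions 1–2 → average rank (1+2)/2 = 1.5.
The 2 values of 14 occupy positions 4–5 → average rank (4+5)/2 = 4.5.
Eli has value 28 → rank 1.5.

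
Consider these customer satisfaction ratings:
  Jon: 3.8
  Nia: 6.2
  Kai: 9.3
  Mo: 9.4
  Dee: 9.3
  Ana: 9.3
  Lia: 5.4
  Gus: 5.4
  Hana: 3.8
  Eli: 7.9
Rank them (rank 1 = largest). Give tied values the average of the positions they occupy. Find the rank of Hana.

Sorted (descending): 9.4, 9.3, 9.3, 9.3, 7.9, 6.2, 5.4, 5.4, 3.8, 3.8
The 3 values of 9.3 occupy positions 2–4 → average rank 3.
The 2 values of 5.4 occupy positions 7–8 → average rank (7+8)/2 = 7.5.
The 2 values of 3.8 occupy positions 9–10 → average rank (9+10)/2 = 9.5.
Hana has value 3.8 → rank 9.5.

9.5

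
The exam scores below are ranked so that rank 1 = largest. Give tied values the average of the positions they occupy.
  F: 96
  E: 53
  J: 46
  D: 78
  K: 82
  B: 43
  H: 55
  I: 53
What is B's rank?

8

Sorted (descending): 96, 82, 78, 55, 53, 53, 46, 43
The 2 values of 53 occupy positions 5–6 → average rank (5+6)/2 = 5.5.
B has value 43 → rank 8.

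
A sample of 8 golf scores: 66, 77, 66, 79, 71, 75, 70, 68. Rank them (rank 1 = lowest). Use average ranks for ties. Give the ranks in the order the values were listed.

1.5, 7, 1.5, 8, 5, 6, 4, 3

Sorted (ascending): 66, 66, 68, 70, 71, 75, 77, 79
The 2 values of 66 occupy positions 1–2 → average rank (1+2)/2 = 1.5.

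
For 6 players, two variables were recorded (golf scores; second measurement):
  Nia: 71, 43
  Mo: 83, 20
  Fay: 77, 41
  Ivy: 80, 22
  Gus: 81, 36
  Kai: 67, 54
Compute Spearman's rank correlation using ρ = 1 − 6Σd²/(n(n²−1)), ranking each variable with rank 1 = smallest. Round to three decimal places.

-0.943

Ranks of variable 1: 2, 6, 3, 4, 5, 1
Ranks of variable 2: 5, 1, 4, 2, 3, 6
d = r₁ − r₂: -3, 5, -1, 2, 2, -5
d²: 9, 25, 1, 4, 4, 25; Σd² = 68
ρ = 1 − 6·68/(6·35) = 1 − 408/210 = -0.943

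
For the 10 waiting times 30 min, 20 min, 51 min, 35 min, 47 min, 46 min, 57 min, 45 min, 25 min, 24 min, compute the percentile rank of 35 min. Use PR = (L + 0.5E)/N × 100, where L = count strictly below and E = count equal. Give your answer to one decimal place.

45.0

N = 10.
Strictly below 35: 4. Equal to 35: 1.
PR = (4 + 0.5·1)/10 × 100 = 45.0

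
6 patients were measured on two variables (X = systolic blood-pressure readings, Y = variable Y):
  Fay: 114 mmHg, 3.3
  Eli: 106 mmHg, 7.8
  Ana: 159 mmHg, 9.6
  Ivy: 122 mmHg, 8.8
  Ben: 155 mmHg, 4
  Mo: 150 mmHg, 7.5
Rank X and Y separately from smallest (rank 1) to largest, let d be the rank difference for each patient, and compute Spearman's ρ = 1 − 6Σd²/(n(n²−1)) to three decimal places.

Ranks of variable 1: 2, 1, 6, 3, 5, 4
Ranks of variable 2: 1, 4, 6, 5, 2, 3
d = r₁ − r₂: 1, -3, 0, -2, 3, 1
d²: 1, 9, 0, 4, 9, 1; Σd² = 24
ρ = 1 − 6·24/(6·35) = 1 − 144/210 = 0.314

0.314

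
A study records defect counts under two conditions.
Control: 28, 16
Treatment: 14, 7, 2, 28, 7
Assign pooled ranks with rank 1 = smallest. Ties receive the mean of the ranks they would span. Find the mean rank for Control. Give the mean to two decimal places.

5.75

Sorted (ascending): 2, 7, 7, 14, 16, 28, 28
The 2 values of 7 occupy positions 2–3 → average rank (2+3)/2 = 2.5.
The 2 values of 28 occupy positions 6–7 → average rank (6+7)/2 = 6.5.
Control values → pooled ranks: 28→6.5, 16→5
Mean rank = (6.5 + 5) / 2 = 5.75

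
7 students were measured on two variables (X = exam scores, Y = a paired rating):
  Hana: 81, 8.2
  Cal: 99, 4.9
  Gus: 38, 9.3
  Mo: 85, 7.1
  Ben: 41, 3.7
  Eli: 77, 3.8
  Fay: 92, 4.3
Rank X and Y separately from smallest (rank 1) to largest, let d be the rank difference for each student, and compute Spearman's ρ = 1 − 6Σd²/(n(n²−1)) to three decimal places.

-0.071

Ranks of variable 1: 4, 7, 1, 5, 2, 3, 6
Ranks of variable 2: 6, 4, 7, 5, 1, 2, 3
d = r₁ − r₂: -2, 3, -6, 0, 1, 1, 3
d²: 4, 9, 36, 0, 1, 1, 9; Σd² = 60
ρ = 1 − 6·60/(7·48) = 1 − 360/336 = -0.071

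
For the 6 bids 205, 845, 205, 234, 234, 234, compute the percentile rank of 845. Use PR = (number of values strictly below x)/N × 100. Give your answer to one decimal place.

83.3

N = 6.
Strictly below 845: 5. Equal to 845: 1.
PR = 5/6 × 100 = 83.3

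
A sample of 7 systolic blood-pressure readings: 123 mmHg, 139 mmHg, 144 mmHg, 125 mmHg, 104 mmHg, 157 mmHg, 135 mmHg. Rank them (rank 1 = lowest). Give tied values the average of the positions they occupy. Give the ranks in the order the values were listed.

Sorted (ascending): 104, 123, 125, 135, 139, 144, 157
No ties — each value takes its position as its rank.

2, 5, 6, 3, 1, 7, 4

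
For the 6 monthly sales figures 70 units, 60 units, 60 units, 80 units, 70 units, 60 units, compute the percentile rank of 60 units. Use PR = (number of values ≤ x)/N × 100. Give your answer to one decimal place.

50.0

N = 6.
Strictly below 60: 0. Equal to 60: 3.
PR = 3/6 × 100 = 50.0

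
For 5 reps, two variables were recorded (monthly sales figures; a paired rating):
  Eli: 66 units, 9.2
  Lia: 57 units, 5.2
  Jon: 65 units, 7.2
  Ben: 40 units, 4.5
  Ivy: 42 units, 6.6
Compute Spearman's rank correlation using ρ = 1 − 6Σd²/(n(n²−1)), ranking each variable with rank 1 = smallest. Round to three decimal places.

0.900

Ranks of variable 1: 5, 3, 4, 1, 2
Ranks of variable 2: 5, 2, 4, 1, 3
d = r₁ − r₂: 0, 1, 0, 0, -1
d²: 0, 1, 0, 0, 1; Σd² = 2
ρ = 1 − 6·2/(5·24) = 1 − 12/120 = 0.900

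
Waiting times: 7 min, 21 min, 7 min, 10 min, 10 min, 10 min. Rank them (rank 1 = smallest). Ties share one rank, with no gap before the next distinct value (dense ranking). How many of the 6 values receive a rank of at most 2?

5

Sorted (ascending): 7, 7, 10, 10, 10, 21
The 2 values of 7 share dense rank 1.
The 3 values of 10 share dense rank 2.
Remaining distinct values take the next consecutive integers.
Ranks ≤ 2: {1, 1, 2, 2, 2} → 5 values.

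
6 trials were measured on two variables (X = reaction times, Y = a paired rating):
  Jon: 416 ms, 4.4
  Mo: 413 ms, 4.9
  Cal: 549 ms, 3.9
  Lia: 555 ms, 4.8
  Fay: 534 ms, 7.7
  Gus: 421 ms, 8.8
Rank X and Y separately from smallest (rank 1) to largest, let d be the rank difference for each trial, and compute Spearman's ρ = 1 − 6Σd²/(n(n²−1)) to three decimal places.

-0.257

Ranks of variable 1: 2, 1, 5, 6, 4, 3
Ranks of variable 2: 2, 4, 1, 3, 5, 6
d = r₁ − r₂: 0, -3, 4, 3, -1, -3
d²: 0, 9, 16, 9, 1, 9; Σd² = 44
ρ = 1 − 6·44/(6·35) = 1 − 264/210 = -0.257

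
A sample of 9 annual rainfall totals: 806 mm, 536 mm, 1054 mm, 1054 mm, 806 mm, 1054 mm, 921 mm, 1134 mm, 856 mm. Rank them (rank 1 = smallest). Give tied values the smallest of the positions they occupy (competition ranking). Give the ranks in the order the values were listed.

Sorted (ascending): 536, 806, 806, 856, 921, 1054, 1054, 1054, 1134
The 2 values of 806 occupy positions 2–3 → each gets rank 2.
The 3 values of 1054 occupy positions 6–8 → each gets rank 6.

2, 1, 6, 6, 2, 6, 5, 9, 4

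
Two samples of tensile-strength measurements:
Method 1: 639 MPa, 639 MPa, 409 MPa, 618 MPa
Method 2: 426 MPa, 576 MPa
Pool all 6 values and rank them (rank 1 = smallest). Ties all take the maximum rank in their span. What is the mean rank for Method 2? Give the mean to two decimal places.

Sorted (ascending): 409, 426, 576, 618, 639, 639
The 2 values of 639 occupy positions 5–6 → each gets rank 6.
Method 2 values → pooled ranks: 426→2, 576→3
Mean rank = (2 + 3) / 2 = 2.50

2.50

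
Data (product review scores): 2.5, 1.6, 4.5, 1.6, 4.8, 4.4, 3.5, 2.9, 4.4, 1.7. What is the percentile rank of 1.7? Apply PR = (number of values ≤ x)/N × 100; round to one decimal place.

N = 10.
Strictly below 1.7: 2. Equal to 1.7: 1.
PR = 3/10 × 100 = 30.0

30.0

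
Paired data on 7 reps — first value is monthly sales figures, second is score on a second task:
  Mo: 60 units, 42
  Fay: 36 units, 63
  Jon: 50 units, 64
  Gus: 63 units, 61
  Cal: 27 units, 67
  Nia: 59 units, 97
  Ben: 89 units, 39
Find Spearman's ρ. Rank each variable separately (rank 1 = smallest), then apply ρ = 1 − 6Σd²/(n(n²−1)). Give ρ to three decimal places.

Ranks of variable 1: 5, 2, 3, 6, 1, 4, 7
Ranks of variable 2: 2, 4, 5, 3, 6, 7, 1
d = r₁ − r₂: 3, -2, -2, 3, -5, -3, 6
d²: 9, 4, 4, 9, 25, 9, 36; Σd² = 96
ρ = 1 − 6·96/(7·48) = 1 − 576/336 = -0.714

-0.714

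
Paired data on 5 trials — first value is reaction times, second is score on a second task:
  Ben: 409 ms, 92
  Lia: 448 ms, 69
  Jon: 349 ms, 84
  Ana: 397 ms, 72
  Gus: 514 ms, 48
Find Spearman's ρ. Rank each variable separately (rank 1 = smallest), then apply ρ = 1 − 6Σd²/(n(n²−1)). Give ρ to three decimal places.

Ranks of variable 1: 3, 4, 1, 2, 5
Ranks of variable 2: 5, 2, 4, 3, 1
d = r₁ − r₂: -2, 2, -3, -1, 4
d²: 4, 4, 9, 1, 16; Σd² = 34
ρ = 1 − 6·34/(5·24) = 1 − 204/120 = -0.700

-0.700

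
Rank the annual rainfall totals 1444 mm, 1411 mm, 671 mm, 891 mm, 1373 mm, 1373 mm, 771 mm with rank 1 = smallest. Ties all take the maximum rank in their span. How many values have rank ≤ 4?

3

Sorted (ascending): 671, 771, 891, 1373, 1373, 1411, 1444
The 2 values of 1373 occupy positions 4–5 → each gets rank 5.
Ranks ≤ 4: {1, 2, 3} → 3 values.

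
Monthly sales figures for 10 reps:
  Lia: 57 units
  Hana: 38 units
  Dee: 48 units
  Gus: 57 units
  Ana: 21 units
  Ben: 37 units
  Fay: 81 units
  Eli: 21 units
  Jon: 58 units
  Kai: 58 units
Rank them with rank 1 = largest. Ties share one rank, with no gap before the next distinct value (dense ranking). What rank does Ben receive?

6

Sorted (descending): 81, 58, 58, 57, 57, 48, 38, 37, 21, 21
The 2 values of 58 share dense rank 2.
The 2 values of 57 share dense rank 3.
The 2 values of 21 share dense rank 7.
Remaining distinct values take the next consecutive integers.
Ben has value 37 units → rank 6.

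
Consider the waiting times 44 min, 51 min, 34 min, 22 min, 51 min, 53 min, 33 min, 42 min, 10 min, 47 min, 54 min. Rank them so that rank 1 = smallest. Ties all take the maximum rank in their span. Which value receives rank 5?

Sorted (ascending): 10, 22, 33, 34, 42, 44, 47, 51, 51, 53, 54
The 2 values of 51 occupy positions 8–9 → each gets rank 9.
Rank 5 → value 42.

42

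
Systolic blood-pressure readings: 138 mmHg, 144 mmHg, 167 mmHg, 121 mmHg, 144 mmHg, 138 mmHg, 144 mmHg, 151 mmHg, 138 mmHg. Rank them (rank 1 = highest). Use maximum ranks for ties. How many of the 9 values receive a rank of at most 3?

Sorted (descending): 167, 151, 144, 144, 144, 138, 138, 138, 121
The 3 values of 144 occupy positions 3–5 → each gets rank 5.
The 3 values of 138 occupy positions 6–8 → each gets rank 8.
Ranks ≤ 3: {1, 2} → 2 values.

2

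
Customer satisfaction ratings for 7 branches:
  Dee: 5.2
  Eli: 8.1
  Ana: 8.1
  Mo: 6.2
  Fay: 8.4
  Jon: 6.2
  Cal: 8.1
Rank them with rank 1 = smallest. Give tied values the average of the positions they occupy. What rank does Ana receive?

5

Sorted (ascending): 5.2, 6.2, 6.2, 8.1, 8.1, 8.1, 8.4
The 2 values of 6.2 occupy positions 2–3 → average rank (2+3)/2 = 2.5.
The 3 values of 8.1 occupy positions 4–6 → average rank 5.
Ana has value 8.1 → rank 5.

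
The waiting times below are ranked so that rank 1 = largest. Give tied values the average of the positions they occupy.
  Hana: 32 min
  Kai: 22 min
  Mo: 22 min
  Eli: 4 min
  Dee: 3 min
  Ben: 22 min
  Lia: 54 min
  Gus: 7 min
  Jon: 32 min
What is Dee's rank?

Sorted (descending): 54, 32, 32, 22, 22, 22, 7, 4, 3
The 2 values of 32 occupy positions 2–3 → average rank (2+3)/2 = 2.5.
The 3 values of 22 occupy positions 4–6 → average rank 5.
Dee has value 3 min → rank 9.

9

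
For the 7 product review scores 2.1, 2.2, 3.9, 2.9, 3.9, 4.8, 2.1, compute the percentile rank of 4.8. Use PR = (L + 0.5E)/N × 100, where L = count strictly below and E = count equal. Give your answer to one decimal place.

92.9

N = 7.
Strictly below 4.8: 6. Equal to 4.8: 1.
PR = (6 + 0.5·1)/7 × 100 = 92.9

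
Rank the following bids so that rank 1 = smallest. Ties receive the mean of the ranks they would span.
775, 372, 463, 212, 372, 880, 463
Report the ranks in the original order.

Sorted (ascending): 212, 372, 372, 463, 463, 775, 880
The 2 values of 372 occupy positions 2–3 → average rank (2+3)/2 = 2.5.
The 2 values of 463 occupy positions 4–5 → average rank (4+5)/2 = 4.5.

6, 2.5, 4.5, 1, 2.5, 7, 4.5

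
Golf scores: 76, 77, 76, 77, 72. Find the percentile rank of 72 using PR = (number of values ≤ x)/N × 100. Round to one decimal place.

20.0

N = 5.
Strictly below 72: 0. Equal to 72: 1.
PR = 1/5 × 100 = 20.0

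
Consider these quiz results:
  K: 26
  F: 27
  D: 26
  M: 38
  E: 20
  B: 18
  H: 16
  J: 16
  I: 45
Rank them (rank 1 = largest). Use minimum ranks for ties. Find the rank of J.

8

Sorted (descending): 45, 38, 27, 26, 26, 20, 18, 16, 16
The 2 values of 26 occupy positions 4–5 → each gets rank 4.
The 2 values of 16 occupy positions 8–9 → each gets rank 8.
J has value 16 → rank 8.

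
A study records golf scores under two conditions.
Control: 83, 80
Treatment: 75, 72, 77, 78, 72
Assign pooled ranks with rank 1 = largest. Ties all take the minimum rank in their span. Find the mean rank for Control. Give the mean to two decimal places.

1.50

Sorted (descending): 83, 80, 78, 77, 75, 72, 72
The 2 values of 72 occupy positions 6–7 → each gets rank 6.
Control values → pooled ranks: 83→1, 80→2
Mean rank = (1 + 2) / 2 = 1.50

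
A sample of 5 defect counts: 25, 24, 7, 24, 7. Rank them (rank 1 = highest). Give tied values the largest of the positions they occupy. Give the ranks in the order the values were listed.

1, 3, 5, 3, 5

Sorted (descending): 25, 24, 24, 7, 7
The 2 values of 24 occupy positions 2–3 → each gets rank 3.
The 2 values of 7 occupy positions 4–5 → each gets rank 5.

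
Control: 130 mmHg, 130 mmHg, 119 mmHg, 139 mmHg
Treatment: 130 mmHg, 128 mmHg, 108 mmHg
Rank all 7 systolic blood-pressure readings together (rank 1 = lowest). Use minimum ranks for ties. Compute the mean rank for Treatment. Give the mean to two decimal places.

Sorted (ascending): 108, 119, 128, 130, 130, 130, 139
The 3 values of 130 occupy positions 4–6 → each gets rank 4.
Treatment values → pooled ranks: 130→4, 128→3, 108→1
Mean rank = (4 + 3 + 1) / 3 = 2.67

2.67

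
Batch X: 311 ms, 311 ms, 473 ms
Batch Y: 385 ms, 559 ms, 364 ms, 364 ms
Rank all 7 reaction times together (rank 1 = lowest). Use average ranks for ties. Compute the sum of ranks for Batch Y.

Sorted (ascending): 311, 311, 364, 364, 385, 473, 559
The 2 values of 311 occupy positions 1–2 → average rank (1+2)/2 = 1.5.
The 2 values of 364 occupy positions 3–4 → average rank (3+4)/2 = 3.5.
Batch Y values → pooled ranks: 385→5, 559→7, 364→3.5, 364→3.5
Rank sum = 5 + 7 + 3.5 + 3.5 = 19

19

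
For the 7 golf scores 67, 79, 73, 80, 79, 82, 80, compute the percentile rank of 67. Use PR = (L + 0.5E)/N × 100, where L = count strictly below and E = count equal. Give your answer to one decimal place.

N = 7.
Strictly below 67: 0. Equal to 67: 1.
PR = (0 + 0.5·1)/7 × 100 = 7.1

7.1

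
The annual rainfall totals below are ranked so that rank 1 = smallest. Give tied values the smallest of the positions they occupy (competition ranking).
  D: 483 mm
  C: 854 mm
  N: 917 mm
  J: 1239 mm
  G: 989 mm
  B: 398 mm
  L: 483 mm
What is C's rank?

Sorted (ascending): 398, 483, 483, 854, 917, 989, 1239
The 2 values of 483 occupy positions 2–3 → each gets rank 2.
C has value 854 mm → rank 4.

4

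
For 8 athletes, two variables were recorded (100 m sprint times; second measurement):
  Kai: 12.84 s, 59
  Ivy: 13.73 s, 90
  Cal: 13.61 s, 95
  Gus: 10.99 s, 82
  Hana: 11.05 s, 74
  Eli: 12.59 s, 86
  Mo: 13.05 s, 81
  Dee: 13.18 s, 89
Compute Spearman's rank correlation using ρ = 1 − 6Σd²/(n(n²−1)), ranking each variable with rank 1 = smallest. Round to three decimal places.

Ranks of variable 1: 4, 8, 7, 1, 2, 3, 5, 6
Ranks of variable 2: 1, 7, 8, 4, 2, 5, 3, 6
d = r₁ − r₂: 3, 1, -1, -3, 0, -2, 2, 0
d²: 9, 1, 1, 9, 0, 4, 4, 0; Σd² = 28
ρ = 1 − 6·28/(8·63) = 1 − 168/504 = 0.667

0.667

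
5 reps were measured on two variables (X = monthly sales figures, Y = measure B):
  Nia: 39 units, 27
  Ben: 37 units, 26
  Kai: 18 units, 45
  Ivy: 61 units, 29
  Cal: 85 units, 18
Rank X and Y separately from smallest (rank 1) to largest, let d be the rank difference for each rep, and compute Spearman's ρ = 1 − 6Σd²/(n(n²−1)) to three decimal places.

Ranks of variable 1: 3, 2, 1, 4, 5
Ranks of variable 2: 3, 2, 5, 4, 1
d = r₁ − r₂: 0, 0, -4, 0, 4
d²: 0, 0, 16, 0, 16; Σd² = 32
ρ = 1 − 6·32/(5·24) = 1 − 192/120 = -0.600

-0.600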